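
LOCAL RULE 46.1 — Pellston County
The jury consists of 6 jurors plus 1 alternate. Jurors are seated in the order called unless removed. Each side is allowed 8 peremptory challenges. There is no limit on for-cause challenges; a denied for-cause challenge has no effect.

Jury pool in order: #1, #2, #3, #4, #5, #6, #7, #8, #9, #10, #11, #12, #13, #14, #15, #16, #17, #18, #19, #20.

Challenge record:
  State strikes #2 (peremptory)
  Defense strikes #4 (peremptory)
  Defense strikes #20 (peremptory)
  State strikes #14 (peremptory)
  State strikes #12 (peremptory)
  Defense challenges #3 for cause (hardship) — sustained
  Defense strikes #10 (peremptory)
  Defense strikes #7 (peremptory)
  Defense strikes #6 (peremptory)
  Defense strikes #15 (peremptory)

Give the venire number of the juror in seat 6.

13

Removed: #2, #3, #4, #6, #7, #10, #12, #14, #15, #20.
Seating in order: seats 1–6 → #1, #5, #8, #9, #11, #13; alternates → #16.
So seat 6 is #13.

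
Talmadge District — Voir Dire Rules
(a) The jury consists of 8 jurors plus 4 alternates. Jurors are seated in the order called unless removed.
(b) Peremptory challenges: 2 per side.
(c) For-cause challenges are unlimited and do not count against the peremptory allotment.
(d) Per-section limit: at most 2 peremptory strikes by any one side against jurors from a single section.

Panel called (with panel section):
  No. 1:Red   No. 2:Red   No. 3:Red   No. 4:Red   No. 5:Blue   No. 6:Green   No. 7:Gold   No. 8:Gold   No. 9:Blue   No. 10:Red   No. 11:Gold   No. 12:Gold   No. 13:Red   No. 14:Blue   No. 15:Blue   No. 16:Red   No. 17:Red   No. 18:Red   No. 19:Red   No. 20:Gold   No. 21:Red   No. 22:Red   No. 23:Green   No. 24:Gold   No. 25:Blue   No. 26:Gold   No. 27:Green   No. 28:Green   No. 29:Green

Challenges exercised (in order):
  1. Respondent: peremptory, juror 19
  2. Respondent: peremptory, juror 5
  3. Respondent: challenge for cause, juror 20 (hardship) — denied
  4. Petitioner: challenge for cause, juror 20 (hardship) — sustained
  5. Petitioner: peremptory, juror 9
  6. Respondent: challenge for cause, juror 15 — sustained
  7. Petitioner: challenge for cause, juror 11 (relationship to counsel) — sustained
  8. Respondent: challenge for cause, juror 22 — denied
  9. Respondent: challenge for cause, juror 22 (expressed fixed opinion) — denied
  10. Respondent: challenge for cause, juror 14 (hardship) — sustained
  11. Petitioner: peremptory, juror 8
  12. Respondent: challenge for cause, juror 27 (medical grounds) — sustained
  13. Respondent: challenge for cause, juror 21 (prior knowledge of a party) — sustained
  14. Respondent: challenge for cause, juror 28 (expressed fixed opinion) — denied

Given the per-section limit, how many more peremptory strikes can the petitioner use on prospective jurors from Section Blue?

0

Petitioner peremptories so far: #9, #8 — 2 of 2 used, 0 left overall.
Against Section Blue: #9 — 1 used; per-section cap 2 leaves 1.
Binding limit: min(0, 1) = 0.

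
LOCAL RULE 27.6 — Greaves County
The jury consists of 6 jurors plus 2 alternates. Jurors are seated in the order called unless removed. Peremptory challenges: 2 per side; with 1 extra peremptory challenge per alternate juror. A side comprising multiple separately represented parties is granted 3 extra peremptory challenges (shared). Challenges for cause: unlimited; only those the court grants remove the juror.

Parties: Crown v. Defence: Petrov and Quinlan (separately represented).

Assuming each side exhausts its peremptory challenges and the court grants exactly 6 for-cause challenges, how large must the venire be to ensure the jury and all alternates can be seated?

25

Seats to fill: 6 + 2 alternates = 8.
Peremptories — Crown: 2 + 1×2 = 4; Defence: 2 + 1×2 + 3 = 7; total 11.
For-cause removals: 6.
Minimum venire: 8 + 11 + 6 = 25.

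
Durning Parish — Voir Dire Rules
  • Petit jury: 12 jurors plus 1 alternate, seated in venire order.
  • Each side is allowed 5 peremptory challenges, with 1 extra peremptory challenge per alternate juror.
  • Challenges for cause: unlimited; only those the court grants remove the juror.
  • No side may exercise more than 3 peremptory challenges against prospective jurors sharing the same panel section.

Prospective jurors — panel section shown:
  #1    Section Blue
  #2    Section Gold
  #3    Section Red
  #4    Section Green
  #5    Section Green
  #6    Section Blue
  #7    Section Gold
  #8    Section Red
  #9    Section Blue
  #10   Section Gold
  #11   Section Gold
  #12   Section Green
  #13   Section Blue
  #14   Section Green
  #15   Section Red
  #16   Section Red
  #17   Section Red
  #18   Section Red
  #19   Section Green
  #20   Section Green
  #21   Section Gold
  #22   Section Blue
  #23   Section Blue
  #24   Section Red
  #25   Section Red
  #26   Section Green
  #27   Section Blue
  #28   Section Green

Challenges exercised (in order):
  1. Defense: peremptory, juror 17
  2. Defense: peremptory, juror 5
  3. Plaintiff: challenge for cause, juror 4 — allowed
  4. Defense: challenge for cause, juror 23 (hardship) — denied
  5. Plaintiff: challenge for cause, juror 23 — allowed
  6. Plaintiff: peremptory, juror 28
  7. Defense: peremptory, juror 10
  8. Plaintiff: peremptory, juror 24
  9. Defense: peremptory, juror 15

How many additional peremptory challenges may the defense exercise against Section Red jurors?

Defense peremptories so far: #17, #5, #10, #15 — 4 of 6 used, 2 left overall.
Against Section Red: #17, #15 — 2 used; per-section cap 3 leaves 1.
Binding limit: min(2, 1) = 1.

1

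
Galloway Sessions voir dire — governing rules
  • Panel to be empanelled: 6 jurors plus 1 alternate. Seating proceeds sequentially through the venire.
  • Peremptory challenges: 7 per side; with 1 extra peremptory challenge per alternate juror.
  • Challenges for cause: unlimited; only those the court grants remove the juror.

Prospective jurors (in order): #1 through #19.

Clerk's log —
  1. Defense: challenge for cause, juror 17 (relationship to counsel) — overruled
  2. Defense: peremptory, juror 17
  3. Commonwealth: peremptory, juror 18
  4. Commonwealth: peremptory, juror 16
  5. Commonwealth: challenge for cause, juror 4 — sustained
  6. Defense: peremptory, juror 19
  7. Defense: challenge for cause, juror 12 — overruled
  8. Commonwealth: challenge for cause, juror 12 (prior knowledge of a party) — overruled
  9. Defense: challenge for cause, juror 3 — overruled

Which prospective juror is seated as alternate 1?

Removed: #4, #16, #17, #18, #19. (#3, #12 stay — for-cause denied.)
Seating in order: seats 1–6 → #1, #2, #3, #5, #6, #7; alternates → #8.
So alternate 1 is #8.

8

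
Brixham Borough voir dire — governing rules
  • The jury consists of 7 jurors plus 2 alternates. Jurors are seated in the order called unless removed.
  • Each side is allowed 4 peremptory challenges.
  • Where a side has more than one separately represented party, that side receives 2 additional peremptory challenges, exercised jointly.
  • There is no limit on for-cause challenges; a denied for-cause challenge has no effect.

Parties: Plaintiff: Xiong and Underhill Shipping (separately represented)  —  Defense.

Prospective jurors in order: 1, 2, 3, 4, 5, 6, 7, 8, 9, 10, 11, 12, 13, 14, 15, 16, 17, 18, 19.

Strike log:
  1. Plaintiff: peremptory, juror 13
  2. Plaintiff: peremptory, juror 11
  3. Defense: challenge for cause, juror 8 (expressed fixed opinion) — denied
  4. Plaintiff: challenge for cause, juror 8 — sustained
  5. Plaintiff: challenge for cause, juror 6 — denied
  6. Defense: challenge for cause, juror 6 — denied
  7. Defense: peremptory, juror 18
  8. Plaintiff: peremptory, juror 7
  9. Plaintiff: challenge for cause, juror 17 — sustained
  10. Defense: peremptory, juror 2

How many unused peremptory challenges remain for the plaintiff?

3

Plaintiff allotment: 4 base + 2 multi-party = 6.
Plaintiff peremptories used: #13, #11, #7 — 3 (for-cause on #8, #6, #17 don't count).
Remaining: 6 − 3 = 3.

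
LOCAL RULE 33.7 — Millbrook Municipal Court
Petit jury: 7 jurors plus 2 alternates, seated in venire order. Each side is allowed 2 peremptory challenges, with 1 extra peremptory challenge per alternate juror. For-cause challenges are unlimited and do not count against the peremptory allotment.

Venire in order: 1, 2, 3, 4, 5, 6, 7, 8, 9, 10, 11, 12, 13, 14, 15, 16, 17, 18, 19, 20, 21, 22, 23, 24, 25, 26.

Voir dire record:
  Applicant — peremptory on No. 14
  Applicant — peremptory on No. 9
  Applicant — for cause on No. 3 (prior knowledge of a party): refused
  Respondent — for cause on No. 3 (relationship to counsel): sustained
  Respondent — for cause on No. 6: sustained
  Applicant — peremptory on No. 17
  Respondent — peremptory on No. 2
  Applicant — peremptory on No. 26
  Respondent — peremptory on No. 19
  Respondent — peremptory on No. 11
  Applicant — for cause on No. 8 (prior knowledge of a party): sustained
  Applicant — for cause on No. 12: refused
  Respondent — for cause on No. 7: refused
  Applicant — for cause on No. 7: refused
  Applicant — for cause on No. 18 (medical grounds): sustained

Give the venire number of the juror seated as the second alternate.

Removed: #2, #3, #6, #8, #9, #11, #14, #17, #18, #19, #26. (#7, #12 stay — for-cause denied.)
Seating in order: seats 1–7 → #1, #4, #5, #7, #10, #12, #13; alternates → #15, #16.
So alternate 2 is #16.

16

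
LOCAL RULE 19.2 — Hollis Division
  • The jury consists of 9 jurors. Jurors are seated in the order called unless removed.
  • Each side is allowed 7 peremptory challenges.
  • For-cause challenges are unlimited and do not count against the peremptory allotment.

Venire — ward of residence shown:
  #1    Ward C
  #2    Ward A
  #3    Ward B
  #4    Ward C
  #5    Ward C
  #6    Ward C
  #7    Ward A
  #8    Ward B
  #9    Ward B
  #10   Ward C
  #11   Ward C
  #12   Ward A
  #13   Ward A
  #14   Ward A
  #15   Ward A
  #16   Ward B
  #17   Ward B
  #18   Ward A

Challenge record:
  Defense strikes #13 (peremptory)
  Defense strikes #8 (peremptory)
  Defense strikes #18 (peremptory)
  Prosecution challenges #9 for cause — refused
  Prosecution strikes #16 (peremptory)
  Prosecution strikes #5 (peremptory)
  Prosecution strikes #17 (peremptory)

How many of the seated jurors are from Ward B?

Removed: #5, #8, #13, #16, #17, #18.
Seated jurors 1–9: #1, #2, #3, #4, #6, #7, #9, #10, #11.
Of those, in Ward B: #3, #9 → 2.

2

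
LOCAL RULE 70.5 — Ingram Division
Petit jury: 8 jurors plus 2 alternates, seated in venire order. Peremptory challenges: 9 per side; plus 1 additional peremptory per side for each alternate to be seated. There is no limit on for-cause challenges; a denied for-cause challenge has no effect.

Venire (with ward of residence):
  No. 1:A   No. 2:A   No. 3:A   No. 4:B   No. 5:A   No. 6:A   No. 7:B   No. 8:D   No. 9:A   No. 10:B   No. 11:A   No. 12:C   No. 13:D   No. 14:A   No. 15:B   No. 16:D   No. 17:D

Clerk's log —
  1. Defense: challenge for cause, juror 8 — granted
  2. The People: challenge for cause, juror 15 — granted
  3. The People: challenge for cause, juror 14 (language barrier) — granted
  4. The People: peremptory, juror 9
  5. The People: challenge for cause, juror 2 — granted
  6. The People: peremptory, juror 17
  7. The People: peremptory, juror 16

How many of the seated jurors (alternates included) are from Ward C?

1

Removed: #2, #8, #9, #14, #15, #16, #17.
Seated (10 incl. alternates): #1, #3, #4, #5, #6, #7, #10, #11, #12, #13.
Of those, in Ward C: #12 → 1.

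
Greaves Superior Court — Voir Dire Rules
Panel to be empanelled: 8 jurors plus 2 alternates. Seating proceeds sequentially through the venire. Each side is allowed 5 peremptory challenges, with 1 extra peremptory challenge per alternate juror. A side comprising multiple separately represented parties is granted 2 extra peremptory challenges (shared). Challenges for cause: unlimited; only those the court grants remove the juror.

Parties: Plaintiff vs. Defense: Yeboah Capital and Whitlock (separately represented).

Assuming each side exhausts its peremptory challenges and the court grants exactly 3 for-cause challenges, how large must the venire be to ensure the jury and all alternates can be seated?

29

Seats to fill: 8 + 2 alternates = 10.
Peremptories — Plaintiff: 5 + 1×2 = 7; Defense: 5 + 1×2 + 2 = 9; total 16.
For-cause removals: 3.
Minimum venire: 10 + 16 + 3 = 29.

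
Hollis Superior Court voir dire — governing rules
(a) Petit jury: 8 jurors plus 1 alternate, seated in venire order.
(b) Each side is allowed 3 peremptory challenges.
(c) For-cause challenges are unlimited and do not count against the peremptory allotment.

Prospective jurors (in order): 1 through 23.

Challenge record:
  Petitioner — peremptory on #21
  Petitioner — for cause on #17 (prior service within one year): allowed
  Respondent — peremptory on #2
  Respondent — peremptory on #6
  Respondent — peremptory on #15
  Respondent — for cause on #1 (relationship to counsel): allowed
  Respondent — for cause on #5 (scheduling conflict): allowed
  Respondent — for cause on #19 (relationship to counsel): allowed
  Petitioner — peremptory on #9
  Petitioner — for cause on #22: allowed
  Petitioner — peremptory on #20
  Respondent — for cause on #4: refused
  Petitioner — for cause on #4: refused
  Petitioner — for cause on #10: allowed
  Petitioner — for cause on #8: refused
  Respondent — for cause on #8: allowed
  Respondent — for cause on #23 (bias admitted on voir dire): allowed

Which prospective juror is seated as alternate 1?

Removed: #1, #2, #5, #6, #8, #9, #10, #15, #17, #19, #20, #21, #22, #23. (#4 stays — for-cause denied.)
Filling seats in venire order through position 9: #3, #4, #7, #11, #12, #13, #14, #16, #18.
So alternate 1 is #18.

18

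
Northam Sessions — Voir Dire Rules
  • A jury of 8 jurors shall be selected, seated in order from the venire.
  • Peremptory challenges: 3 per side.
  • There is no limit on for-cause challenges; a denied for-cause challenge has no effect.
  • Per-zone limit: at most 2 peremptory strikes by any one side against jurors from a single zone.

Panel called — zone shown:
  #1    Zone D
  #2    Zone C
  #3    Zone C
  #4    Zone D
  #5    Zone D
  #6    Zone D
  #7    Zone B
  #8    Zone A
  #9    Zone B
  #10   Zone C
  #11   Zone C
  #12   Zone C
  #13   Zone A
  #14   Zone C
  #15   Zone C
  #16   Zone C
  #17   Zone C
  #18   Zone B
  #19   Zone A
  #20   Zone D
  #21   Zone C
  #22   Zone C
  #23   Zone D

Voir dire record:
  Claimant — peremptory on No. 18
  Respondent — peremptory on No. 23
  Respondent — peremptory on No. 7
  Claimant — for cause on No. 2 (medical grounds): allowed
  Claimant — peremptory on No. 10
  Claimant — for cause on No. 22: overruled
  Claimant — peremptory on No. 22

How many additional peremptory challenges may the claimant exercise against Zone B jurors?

0

Claimant peremptories so far: #18, #10, #22 — 3 of 3 used, 0 left overall.
Against Zone B: #18 — 1 used; per-zone cap 2 leaves 1.
Binding limit: min(0, 1) = 0.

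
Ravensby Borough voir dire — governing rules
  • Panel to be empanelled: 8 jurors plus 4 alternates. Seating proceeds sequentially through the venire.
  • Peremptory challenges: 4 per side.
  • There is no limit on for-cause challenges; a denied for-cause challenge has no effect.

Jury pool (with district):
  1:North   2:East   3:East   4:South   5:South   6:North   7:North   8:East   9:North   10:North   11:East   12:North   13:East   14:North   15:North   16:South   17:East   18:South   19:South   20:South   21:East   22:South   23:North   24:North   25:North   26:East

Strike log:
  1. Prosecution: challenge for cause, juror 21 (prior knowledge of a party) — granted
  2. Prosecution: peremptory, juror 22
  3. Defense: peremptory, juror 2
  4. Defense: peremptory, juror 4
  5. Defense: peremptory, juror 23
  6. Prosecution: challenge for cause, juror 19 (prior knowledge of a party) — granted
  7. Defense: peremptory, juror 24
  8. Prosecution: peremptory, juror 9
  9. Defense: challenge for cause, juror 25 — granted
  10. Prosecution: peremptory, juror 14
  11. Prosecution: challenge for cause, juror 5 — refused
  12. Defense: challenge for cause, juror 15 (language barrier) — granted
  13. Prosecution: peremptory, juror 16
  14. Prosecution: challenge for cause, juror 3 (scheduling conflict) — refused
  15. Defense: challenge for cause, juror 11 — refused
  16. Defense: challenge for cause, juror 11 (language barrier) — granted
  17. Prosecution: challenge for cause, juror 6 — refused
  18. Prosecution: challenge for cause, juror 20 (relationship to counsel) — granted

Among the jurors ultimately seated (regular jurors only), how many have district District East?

Removed: #2, #4, #9, #11, #14, #15, #16, #19, #20, #21, #22, #23, #24, #25.
Seated jurors 1–8: #1, #3, #5, #6, #7, #8, #10, #12 (alternates #13, #17, #18, #26 not counted).
Of those, in District East: #3, #8 → 2.

2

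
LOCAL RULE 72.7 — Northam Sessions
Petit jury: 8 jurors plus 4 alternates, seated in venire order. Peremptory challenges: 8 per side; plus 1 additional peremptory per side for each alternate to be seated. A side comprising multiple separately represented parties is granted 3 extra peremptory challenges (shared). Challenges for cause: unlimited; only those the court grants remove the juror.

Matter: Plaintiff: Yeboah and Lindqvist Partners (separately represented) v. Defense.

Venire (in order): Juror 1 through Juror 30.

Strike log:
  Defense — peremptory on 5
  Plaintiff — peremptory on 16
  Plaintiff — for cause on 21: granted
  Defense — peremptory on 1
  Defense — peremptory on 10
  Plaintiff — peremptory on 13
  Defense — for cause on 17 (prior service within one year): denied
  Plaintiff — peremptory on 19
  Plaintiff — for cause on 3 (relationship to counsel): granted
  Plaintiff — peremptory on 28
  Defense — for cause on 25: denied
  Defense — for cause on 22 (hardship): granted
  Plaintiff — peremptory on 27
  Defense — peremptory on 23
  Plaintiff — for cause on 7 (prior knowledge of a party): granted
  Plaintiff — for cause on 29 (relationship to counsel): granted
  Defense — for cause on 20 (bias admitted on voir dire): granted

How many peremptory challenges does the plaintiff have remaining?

Plaintiff allotment: 8 base + 1 × 4 alternates + 3 multi-party = 15.
Plaintiff peremptories used: #16, #13, #19, #28, #27 — 5 (for-cause on #21, #3, #7, #29 don't count).
Remaining: 15 − 5 = 10.

10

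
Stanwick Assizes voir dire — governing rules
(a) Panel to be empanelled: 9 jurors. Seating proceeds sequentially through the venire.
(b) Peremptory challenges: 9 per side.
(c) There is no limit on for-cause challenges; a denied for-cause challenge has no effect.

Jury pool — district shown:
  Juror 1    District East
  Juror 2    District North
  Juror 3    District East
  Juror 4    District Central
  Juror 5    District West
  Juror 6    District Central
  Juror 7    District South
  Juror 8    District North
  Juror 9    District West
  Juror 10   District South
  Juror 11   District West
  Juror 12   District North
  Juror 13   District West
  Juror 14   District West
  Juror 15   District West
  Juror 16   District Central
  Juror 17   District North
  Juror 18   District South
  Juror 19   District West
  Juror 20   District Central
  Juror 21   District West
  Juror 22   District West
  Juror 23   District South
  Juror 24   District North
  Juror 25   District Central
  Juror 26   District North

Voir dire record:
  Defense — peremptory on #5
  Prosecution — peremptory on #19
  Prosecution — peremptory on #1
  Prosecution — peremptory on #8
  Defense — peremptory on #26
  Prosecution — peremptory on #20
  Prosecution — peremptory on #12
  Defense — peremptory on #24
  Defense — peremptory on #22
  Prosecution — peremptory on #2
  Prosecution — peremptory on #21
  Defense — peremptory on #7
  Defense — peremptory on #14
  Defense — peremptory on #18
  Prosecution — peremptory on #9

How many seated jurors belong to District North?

1

Removed: #1, #2, #5, #7, #8, #9, #12, #14, #18, #19, #20, #21, #22, #24, #26.
Seated jurors 1–9: #3, #4, #6, #10, #11, #13, #15, #16, #17.
Of those, in District North: #17 → 1.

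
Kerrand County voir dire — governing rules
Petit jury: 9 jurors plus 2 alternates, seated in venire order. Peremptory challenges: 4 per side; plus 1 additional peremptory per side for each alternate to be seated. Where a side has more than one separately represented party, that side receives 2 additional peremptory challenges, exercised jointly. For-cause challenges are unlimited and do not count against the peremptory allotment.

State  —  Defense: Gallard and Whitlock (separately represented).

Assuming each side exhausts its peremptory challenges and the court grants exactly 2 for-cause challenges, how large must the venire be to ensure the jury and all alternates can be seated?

Seats to fill: 9 + 2 alternates = 11.
Peremptories — State: 4 + 1×2 = 6; Defense: 4 + 1×2 + 2 = 8; total 14.
For-cause removals: 2.
Minimum venire: 11 + 14 + 2 = 27.

27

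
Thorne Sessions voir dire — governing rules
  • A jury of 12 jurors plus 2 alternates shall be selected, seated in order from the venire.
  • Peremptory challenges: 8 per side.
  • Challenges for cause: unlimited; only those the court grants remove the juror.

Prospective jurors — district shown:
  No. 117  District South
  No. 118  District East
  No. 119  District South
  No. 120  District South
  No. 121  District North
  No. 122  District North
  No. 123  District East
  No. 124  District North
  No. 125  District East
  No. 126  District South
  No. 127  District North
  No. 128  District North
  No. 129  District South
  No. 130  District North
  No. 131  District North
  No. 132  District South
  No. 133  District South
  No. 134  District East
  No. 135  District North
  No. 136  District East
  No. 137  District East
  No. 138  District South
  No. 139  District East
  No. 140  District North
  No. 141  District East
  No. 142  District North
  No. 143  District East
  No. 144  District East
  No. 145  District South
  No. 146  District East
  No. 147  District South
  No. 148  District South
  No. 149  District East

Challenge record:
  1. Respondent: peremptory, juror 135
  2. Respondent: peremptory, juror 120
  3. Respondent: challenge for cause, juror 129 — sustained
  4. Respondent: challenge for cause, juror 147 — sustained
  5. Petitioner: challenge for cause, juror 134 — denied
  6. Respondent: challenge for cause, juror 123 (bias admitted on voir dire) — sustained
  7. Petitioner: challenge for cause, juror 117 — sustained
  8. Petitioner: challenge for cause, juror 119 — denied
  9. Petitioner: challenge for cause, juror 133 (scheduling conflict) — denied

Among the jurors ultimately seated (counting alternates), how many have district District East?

Removed: #117, #120, #123, #129, #135, #147.
Seated (14 incl. alternates): #118, #119, #121, #122, #124, #125, #126, #127, #128, #130, #131, #132, #133, #134.
Of those, in District East: #118, #125, #134 → 3.

3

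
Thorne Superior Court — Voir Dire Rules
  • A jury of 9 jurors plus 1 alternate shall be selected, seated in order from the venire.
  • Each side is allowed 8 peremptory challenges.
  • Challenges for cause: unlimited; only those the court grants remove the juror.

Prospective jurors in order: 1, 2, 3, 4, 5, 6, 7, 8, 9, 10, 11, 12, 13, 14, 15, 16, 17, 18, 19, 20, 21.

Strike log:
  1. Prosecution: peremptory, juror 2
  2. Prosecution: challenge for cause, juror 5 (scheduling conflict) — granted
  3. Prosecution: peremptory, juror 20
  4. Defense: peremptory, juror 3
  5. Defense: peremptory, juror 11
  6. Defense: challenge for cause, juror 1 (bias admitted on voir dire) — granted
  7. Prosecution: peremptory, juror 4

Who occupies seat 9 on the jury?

Removed: #1, #2, #3, #4, #5, #11, #20.
Seating in order: seats 1–9 → #6, #7, #8, #9, #10, #12, #13, #14, #15; alternates → #16.
So seat 9 is #15.

15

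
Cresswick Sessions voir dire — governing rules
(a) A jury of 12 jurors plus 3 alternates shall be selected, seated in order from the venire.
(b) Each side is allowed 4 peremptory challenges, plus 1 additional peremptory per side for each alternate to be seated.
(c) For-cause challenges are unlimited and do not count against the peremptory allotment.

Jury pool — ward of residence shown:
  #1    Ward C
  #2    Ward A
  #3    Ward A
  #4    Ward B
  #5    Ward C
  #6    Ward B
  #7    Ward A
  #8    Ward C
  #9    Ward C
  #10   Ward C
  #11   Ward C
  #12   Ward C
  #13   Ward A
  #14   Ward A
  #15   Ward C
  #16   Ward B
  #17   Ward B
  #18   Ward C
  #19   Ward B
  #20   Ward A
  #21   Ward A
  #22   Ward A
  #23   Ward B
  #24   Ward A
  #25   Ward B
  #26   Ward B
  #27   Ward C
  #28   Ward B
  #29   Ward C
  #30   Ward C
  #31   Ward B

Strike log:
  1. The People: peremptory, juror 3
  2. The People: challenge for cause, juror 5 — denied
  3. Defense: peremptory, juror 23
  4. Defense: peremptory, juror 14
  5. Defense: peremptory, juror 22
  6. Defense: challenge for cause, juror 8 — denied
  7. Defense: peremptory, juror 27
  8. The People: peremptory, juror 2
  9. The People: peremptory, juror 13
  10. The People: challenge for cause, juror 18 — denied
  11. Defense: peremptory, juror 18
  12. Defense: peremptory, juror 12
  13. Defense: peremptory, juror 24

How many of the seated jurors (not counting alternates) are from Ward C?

7

Removed: #2, #3, #12, #13, #14, #18, #22, #23, #24, #27.
Seated jurors 1–12: #1, #4, #5, #6, #7, #8, #9, #10, #11, #15, #16, #17 (alternates #19, #20, #21 not counted).
Of those, in Ward C: #1, #5, #8, #9, #10, #11, #15 → 7.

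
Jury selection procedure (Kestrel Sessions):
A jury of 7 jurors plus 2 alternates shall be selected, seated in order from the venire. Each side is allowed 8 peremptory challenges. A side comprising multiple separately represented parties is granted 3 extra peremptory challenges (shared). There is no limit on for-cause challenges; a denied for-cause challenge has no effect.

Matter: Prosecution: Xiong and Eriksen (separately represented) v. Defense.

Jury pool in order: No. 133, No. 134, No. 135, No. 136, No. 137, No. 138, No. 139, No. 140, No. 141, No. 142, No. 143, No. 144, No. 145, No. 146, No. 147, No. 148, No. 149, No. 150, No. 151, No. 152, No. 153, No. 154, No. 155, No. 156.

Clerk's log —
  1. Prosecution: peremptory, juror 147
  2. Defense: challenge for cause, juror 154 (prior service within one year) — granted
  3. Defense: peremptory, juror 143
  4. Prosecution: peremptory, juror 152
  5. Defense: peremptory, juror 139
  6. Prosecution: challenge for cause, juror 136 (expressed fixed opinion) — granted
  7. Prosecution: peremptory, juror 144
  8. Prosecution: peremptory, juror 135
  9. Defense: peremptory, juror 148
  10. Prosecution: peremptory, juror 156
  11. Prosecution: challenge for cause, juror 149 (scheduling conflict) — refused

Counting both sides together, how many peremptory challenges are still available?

11

Prosecution allotment: 8 base + 3 multi-party = 11. Defense allotment: 8.
Prosecution peremptories used: #147, #152, #144, #135, #156 — 5 (for-cause on #136, #149 don't count).
Defense peremptories used: #143, #139, #148 — 3 (the for-cause on #154 doesn't count).
Remaining: (11 − 5) + (8 − 3) = 11.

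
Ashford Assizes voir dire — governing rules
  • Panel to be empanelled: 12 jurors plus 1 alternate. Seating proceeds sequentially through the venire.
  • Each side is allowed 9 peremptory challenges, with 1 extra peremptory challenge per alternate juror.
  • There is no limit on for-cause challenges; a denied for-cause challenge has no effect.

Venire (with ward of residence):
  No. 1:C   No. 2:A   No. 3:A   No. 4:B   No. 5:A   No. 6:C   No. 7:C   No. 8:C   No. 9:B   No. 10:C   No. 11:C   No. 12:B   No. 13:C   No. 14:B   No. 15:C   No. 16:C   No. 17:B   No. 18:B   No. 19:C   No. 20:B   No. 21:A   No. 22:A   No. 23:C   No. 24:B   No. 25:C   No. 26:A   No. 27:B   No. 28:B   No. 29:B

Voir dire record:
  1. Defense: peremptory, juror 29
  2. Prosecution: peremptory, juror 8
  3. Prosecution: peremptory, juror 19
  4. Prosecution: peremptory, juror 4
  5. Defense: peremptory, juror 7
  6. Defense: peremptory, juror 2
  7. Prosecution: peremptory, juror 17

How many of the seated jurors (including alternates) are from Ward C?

Removed: #2, #4, #7, #8, #17, #19, #29.
Seated (13 incl. alternates): #1, #3, #5, #6, #9, #10, #11, #12, #13, #14, #15, #16, #18.
Of those, in Ward C: #1, #6, #10, #11, #13, #15, #16 → 7.

7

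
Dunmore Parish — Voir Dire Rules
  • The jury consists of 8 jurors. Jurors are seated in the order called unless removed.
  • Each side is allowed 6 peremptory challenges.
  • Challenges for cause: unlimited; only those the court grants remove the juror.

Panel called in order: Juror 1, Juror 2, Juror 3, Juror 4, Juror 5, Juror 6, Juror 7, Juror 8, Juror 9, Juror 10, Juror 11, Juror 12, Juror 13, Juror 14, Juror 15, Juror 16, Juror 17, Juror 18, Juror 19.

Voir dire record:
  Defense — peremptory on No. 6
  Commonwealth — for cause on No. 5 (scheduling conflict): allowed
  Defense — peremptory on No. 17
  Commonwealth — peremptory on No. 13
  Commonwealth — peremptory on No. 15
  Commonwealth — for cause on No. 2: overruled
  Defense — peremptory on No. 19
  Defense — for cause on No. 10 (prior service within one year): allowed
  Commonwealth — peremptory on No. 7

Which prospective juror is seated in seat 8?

Removed: #5, #6, #7, #10, #13, #15, #17, #19. (#2 stays — for-cause denied.)
Seating in order: seats 1–8 → #1, #2, #3, #4, #8, #9, #11, #12.
So seat 8 is #12.

12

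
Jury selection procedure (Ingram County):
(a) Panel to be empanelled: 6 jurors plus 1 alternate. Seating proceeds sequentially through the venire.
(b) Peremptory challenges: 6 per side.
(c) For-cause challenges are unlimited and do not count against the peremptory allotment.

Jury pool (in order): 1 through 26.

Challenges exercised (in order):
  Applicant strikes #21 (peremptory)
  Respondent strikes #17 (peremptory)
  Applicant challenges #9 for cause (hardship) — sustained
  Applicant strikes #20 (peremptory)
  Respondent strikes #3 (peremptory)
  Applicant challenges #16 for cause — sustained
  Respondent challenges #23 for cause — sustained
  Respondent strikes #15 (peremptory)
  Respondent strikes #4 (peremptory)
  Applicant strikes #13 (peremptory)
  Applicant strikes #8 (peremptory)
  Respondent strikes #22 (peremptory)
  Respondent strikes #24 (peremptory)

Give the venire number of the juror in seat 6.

10

Removed: #3, #4, #8, #9, #13, #15, #16, #17, #20, #21, #22, #23, #24.
Filling seats in venire order through position 6: #1, #2, #5, #6, #7, #10.
So seat 6 is #10.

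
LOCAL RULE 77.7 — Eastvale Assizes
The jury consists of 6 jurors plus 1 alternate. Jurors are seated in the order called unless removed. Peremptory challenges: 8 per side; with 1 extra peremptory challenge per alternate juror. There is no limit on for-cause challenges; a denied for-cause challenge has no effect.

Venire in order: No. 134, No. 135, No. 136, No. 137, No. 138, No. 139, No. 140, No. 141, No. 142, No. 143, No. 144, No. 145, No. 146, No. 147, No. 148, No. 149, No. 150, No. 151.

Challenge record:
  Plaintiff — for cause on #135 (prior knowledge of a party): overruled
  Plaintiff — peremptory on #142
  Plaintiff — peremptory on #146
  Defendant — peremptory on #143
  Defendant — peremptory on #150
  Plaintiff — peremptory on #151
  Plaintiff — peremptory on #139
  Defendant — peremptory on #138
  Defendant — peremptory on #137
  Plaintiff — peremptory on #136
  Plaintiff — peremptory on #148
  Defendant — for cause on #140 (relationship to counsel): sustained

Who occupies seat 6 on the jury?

Removed: #136, #137, #138, #139, #140, #142, #143, #146, #148, #150, #151. (#135 stays — for-cause denied.)
Seating in order: seats 1–6 → #134, #135, #141, #144, #145, #147; alternates → #149.
So seat 6 is #147.

147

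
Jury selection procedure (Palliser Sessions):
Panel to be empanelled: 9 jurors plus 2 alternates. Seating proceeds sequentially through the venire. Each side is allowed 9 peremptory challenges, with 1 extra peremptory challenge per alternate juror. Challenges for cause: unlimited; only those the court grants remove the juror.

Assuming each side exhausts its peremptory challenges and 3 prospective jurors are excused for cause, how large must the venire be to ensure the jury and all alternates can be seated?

36

Seats to fill: 9 + 2 alternates = 11.
Peremptories: 9 + 1×2 = 11 per side × 2 sides = 22.
For-cause removals: 3.
Minimum venire: 11 + 22 + 3 = 36.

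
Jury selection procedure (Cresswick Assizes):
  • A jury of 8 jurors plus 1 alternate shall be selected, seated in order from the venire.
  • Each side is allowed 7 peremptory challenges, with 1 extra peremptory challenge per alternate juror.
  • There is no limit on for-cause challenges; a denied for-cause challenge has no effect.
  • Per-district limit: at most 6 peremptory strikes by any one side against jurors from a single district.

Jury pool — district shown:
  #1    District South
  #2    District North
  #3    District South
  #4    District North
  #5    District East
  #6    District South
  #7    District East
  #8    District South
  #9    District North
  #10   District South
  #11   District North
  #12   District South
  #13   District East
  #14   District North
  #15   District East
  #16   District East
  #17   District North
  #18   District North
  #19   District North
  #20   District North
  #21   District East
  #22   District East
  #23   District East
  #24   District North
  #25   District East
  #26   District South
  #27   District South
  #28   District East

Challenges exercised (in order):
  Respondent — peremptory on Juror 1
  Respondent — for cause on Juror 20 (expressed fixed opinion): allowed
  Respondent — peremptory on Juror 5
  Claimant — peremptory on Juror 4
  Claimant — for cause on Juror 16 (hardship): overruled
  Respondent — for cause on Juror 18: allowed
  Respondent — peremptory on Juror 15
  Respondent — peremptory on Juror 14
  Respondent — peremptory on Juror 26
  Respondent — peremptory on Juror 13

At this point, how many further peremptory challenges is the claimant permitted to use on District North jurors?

Claimant peremptories so far: #4 — 1 of 8 used, 7 left overall.
Against District North: #4 — 1 used; per-district cap 6 leaves 5.
Binding limit: min(7, 5) = 5.

5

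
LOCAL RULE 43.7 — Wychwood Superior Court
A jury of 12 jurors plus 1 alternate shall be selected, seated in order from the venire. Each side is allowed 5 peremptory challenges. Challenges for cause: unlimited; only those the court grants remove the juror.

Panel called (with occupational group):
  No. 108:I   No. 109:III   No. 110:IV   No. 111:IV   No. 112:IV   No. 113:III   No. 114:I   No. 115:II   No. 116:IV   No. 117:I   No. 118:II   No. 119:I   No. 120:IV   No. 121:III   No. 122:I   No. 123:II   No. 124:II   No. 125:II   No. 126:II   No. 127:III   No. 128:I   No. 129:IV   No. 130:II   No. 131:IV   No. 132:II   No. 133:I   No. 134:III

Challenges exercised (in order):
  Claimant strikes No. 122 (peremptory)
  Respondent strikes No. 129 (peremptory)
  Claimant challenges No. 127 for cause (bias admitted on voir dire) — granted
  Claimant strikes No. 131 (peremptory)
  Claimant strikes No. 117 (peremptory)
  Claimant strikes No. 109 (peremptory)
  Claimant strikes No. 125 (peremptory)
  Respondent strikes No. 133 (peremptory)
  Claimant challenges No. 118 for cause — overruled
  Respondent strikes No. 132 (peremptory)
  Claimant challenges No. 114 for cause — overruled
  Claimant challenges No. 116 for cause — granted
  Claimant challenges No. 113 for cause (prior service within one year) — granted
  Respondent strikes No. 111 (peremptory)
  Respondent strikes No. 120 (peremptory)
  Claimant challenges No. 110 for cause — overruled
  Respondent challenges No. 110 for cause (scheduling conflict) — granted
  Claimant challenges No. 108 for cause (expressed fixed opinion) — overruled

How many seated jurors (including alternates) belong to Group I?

4

Removed: #109, #110, #111, #113, #116, #117, #120, #122, #125, #127, #129, #131, #132, #133.
Seated (13 incl. alternates): #108, #112, #114, #115, #118, #119, #121, #123, #124, #126, #128, #130, #134.
Of those, in Group I: #108, #114, #119, #128 → 4.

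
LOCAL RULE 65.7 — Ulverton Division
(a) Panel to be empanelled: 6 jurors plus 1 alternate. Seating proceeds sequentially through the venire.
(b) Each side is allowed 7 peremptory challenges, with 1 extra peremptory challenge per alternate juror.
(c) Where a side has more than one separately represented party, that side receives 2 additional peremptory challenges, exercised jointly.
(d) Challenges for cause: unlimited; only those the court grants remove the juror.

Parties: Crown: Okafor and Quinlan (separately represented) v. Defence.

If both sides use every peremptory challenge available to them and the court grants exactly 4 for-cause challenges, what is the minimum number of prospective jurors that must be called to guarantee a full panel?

Seats to fill: 6 + 1 alternates = 7.
Peremptories — Crown: 7 + 1×1 + 2 = 10; Defence: 7 + 1×1 = 8; total 18.
For-cause removals: 4.
Minimum venire: 7 + 18 + 4 = 29.

29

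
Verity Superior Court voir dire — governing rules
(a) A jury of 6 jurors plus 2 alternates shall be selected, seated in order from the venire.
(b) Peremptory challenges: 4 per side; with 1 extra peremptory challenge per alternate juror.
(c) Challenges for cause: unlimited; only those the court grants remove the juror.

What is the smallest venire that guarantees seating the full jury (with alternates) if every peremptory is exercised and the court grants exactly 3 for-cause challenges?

23

Seats to fill: 6 + 2 alternates = 8.
Peremptories: 4 + 1×2 = 6 per side × 2 sides = 12.
For-cause removals: 3.
Minimum venire: 8 + 12 + 3 = 23.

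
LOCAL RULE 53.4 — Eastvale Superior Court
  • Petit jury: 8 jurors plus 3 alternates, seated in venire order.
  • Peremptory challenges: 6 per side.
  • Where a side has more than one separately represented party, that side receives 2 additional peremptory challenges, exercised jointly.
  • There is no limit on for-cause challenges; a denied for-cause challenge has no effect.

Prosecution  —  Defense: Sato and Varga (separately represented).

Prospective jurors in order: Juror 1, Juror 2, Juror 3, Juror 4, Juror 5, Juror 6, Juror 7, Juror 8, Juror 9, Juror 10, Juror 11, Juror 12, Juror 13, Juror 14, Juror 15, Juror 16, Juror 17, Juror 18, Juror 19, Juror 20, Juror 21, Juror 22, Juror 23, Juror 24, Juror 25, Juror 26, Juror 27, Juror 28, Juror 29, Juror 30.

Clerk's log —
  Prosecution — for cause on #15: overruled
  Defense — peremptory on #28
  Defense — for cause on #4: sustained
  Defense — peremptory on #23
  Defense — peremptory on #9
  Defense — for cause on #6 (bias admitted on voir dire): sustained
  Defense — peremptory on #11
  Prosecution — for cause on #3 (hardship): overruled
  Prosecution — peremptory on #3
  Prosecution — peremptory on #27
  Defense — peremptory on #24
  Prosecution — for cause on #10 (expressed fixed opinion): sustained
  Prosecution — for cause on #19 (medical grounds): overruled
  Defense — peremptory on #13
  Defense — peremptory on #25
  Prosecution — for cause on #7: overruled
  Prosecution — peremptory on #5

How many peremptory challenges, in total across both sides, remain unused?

4

Prosecution allotment: 6. Defense allotment: 6 base + 2 multi-party = 8.
Prosecution peremptories used: #3, #27, #5 — 3 (for-cause on #15, #3, #10, #19, #7 don't count).
Defense peremptories used: #28, #23, #9, #11, #24, #13, #25 — 7 (for-cause on #4, #6 don't count).
Remaining: (6 − 3) + (8 − 7) = 4.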